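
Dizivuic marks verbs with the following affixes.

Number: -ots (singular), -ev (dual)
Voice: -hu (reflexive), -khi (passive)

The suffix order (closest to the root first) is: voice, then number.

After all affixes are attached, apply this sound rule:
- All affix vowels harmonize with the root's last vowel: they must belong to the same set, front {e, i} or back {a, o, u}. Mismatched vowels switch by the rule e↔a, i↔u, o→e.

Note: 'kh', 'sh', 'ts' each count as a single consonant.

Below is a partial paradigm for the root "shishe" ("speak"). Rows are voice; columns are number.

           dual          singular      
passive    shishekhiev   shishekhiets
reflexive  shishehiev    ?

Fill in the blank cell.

Attach voice reflexive -hu → shishehu.
Attach number singular -ots → shishehuots.
Apply vowel harmony: shishehuots → shishehiets.

shishehiets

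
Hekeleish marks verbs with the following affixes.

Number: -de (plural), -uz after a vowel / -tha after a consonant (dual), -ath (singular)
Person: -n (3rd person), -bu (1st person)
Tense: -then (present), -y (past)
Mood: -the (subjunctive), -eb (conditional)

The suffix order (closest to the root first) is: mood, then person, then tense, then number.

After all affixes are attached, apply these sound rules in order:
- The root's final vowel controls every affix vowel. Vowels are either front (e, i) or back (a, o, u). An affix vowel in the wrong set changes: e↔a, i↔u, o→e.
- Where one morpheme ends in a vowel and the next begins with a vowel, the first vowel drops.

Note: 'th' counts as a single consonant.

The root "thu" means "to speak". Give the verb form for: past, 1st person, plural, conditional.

Attach mood conditional -eb → thueb.
Attach person 1st person -bu → thuebbu.
Attach tense past -y → thuebbuy.
Attach number plural -de → thuebbuyde.
Apply vowel harmony: thuebbuyde → thuabbuyda.
Apply vowel deletion: thuabbuyda → thabbuyda.

thabbuyda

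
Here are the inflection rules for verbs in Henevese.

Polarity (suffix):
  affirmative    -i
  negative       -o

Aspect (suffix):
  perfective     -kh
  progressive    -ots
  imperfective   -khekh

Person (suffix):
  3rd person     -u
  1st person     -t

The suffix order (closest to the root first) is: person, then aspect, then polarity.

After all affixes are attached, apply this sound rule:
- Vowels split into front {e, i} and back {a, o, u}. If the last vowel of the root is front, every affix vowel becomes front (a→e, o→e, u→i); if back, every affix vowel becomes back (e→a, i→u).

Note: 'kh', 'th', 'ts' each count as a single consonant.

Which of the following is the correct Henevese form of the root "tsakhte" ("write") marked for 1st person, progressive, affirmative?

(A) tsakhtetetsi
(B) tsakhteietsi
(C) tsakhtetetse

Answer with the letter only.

A

Attach person 1st person -t → tsakhtet.
Attach aspect progressive -ots → tsakhtetots.
Attach polarity affirmative -i → tsakhtetotsi.
Apply vowel harmony: tsakhtetotsi → tsakhtetetsi.
So the correct form is tsakhtetetsi, option (A).
(C) tsakhtetetse is wrong: it uses negative instead of affirmative for polarity.
(B) tsakhteietsi is wrong: it uses 3rd person instead of 1st person for person.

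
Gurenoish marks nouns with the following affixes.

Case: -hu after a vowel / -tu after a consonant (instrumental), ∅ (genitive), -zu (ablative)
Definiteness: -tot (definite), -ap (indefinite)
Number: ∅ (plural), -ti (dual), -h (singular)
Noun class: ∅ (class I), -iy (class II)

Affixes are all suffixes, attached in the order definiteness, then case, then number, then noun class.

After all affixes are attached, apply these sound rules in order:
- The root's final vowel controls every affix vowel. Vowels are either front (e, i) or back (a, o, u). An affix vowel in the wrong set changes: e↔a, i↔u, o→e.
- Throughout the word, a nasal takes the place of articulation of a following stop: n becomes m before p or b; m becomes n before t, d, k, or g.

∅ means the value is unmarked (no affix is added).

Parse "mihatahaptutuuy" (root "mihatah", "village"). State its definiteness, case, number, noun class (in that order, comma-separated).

Segment: mihatah-ap-tu-ti-iy.
definiteness: -ap → indefinite.
case: -hu/tu → instrumental.
number: -ti → dual.
noun class: -iy → class II.

indefinite, instrumental, dual, class II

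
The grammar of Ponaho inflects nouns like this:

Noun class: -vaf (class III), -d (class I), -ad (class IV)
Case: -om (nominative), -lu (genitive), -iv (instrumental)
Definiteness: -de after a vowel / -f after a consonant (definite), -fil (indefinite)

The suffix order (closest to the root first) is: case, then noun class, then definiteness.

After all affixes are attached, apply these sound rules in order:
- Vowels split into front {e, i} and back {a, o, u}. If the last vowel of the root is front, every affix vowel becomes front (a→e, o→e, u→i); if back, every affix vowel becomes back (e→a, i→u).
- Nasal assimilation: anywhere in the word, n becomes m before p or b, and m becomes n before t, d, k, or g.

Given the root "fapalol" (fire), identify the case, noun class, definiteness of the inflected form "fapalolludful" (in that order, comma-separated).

genitive, class I, indefinite

Segment: fapalol-lu-d-fil.
case: -lu → genitive.
noun class: -d → class I.
definiteness: -fil → indefinite.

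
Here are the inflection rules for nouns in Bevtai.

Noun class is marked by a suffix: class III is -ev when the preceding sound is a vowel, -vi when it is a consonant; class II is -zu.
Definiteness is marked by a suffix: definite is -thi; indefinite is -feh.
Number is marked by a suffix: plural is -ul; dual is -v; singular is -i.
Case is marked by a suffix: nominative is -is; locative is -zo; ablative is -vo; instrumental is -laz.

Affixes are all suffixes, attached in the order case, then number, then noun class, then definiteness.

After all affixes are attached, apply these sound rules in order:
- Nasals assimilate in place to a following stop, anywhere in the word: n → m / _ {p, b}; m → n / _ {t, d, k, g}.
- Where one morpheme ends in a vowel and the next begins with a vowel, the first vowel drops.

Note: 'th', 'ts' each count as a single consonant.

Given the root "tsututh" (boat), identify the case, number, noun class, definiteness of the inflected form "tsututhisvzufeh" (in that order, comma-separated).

nominative, dual, class II, indefinite

Segment: tsututh-is-v-zu-feh.
case: -is → nominative.
number: -v → dual.
noun class: -zu → class II.
definiteness: -feh → indefinite.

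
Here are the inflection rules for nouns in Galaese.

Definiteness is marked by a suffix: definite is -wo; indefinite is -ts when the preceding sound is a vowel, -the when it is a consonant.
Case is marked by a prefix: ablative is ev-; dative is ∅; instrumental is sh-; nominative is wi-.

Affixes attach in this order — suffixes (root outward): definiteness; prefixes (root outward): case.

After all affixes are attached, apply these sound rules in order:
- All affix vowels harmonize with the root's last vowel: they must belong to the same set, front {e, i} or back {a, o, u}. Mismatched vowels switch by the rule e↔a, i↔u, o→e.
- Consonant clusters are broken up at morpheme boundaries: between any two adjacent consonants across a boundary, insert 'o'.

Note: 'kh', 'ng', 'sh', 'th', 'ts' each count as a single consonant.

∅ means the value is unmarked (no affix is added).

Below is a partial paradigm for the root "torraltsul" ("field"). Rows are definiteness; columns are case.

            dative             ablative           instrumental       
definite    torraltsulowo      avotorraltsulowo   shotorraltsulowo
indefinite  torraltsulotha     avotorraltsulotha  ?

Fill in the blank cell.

shotorraltsulotha

Attach definiteness indefinite -the (after consonant 'l') → torraltsulthe.
Attach case instrumental sh- → shtorraltsulthe.
Apply vowel harmony: shtorraltsulthe → shtorraltsultha.
Apply epenthesis: shtorraltsultha → shotorraltsulotha.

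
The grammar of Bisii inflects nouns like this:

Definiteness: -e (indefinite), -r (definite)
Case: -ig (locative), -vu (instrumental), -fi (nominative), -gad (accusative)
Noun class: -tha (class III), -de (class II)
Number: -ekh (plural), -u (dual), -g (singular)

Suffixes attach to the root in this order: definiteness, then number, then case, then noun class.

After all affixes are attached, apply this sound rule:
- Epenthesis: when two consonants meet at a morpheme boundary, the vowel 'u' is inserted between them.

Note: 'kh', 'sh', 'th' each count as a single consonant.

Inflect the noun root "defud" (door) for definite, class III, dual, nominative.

Attach definiteness definite -r → defudr.
Attach number dual -u → defudru.
Attach case nominative -fi → defudrufi.
Attach noun class class III -tha → defudrufitha.
Apply epenthesis: defudrufitha → defudurufitha.

defudurufitha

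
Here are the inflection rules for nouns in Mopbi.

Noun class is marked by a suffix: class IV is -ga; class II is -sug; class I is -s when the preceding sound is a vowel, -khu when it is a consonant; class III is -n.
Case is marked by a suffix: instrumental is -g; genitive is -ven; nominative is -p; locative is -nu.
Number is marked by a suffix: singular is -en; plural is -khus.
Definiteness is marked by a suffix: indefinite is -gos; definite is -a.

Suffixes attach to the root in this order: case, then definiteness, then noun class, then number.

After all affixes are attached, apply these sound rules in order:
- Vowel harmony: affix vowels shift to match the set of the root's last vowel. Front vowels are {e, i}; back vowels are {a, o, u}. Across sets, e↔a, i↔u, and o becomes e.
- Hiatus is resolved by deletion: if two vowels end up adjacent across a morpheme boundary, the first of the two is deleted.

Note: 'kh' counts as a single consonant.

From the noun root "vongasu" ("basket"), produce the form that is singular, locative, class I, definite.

Attach case locative -nu → vongasunu.
Attach definiteness definite -a → vongasunua.
Attach noun class class I -s (after vowel 'a') → vongasunuas.
Attach number singular -en → vongasunuasen.
Apply vowel harmony: vongasunuasen → vongasunuasan.
Apply vowel deletion: vongasunuasan → vongasunasan.

vongasunasan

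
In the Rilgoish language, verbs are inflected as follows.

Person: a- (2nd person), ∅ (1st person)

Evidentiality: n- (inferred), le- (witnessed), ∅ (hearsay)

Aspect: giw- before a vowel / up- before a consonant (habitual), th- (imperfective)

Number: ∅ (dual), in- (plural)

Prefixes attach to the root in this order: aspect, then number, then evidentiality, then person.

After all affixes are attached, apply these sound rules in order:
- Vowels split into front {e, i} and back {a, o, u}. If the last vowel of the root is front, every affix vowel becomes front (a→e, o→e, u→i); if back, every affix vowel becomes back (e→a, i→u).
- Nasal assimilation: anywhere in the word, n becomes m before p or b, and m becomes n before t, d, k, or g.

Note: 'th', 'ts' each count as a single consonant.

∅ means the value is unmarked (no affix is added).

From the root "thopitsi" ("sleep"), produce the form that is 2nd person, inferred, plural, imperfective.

eninththopitsi

Attach aspect imperfective th- → ththopitsi.
Attach number plural in- → inththopitsi.
Attach evidentiality inferred n- → ninththopitsi.
Attach person 2nd person a- → aninththopitsi.
Apply vowel harmony: aninththopitsi → eninththopitsi.
Nasal assimilation: no change.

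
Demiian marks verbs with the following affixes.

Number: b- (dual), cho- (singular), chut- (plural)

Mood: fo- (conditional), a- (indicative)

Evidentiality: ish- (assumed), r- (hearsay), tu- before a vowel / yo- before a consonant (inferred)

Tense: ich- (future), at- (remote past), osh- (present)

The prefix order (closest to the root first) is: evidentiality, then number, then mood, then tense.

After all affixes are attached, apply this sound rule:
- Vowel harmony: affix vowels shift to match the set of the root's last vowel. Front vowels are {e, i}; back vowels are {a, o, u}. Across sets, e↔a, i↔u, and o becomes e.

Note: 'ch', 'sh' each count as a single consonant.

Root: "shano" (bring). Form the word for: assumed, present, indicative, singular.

Attach evidentiality assumed ish- → ishshano.
Attach number singular cho- → choishshano.
Attach mood indicative a- → achoishshano.
Attach tense present osh- → oshachoishshano.
Apply vowel harmony: oshachoishshano → oshachoushshano.

oshachoushshano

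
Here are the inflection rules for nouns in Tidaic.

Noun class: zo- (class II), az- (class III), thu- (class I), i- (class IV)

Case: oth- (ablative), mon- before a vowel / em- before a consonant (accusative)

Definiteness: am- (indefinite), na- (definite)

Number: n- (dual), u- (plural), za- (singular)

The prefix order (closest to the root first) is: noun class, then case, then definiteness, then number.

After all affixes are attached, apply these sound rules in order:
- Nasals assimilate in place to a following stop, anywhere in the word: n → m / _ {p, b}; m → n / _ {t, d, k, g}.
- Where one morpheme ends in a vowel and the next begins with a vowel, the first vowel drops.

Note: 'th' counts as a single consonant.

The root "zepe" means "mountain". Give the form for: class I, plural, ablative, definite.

unoththuzepe

Attach noun class class I thu- → thuzepe.
Attach case ablative oth- → oththuzepe.
Attach definiteness definite na- → naoththuzepe.
Attach number plural u- → unaoththuzepe.
Nasal assimilation: no change.
Apply vowel deletion: unaoththuzepe → unoththuzepe.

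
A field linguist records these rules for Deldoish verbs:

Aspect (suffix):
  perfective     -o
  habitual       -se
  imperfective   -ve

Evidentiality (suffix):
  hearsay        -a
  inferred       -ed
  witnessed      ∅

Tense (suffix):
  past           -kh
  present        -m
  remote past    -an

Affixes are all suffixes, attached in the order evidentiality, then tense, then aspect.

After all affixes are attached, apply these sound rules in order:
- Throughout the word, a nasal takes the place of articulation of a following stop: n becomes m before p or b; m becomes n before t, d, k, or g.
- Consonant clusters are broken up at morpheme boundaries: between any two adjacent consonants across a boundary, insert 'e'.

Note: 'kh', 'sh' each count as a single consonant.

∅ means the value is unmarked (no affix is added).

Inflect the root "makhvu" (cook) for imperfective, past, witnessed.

makhvukheve

evidentiality = witnessed: zero marking, form stays makhvu.
Attach tense past -kh → makhvukh.
Attach aspect imperfective -ve → makhvukhve.
Nasal assimilation: no change.
Apply epenthesis: makhvukhve → makhvukheve.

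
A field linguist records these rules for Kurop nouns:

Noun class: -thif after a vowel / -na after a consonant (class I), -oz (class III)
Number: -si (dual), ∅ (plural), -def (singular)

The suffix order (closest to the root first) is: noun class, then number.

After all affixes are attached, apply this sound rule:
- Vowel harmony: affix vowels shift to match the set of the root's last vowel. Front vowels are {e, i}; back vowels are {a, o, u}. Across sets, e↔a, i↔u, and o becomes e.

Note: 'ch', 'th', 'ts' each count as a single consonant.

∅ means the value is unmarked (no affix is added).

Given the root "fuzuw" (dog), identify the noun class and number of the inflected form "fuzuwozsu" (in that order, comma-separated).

class III, dual

Segment: fuzuw-oz-si.
noun class: -oz → class III.
number: -si → dual.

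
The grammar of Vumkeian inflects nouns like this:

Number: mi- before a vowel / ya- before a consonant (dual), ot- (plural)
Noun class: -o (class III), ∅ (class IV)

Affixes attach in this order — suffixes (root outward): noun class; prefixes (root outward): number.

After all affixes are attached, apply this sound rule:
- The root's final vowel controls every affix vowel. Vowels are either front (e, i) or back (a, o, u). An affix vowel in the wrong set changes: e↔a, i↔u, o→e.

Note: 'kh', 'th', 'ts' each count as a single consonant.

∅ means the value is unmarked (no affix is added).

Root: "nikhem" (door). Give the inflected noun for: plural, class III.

etnikheme

Attach number plural ot- → otnikhem.
Attach noun class class III -o → otnikhemo.
Apply vowel harmony: otnikhemo → etnikheme.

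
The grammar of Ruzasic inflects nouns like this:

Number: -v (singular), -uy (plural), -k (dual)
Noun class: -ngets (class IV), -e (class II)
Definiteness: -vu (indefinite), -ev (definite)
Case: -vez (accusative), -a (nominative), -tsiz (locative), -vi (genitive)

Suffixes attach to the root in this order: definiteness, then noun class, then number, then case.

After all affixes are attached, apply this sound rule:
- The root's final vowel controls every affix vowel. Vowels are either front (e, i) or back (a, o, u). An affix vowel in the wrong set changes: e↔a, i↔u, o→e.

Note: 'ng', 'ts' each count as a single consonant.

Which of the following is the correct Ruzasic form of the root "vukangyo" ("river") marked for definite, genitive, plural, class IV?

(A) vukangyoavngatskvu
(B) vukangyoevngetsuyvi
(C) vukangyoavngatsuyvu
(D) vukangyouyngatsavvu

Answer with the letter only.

Attach definiteness definite -ev → vukangyoev.
Attach noun class class IV -ngets → vukangyoevngets.
Attach number plural -uy → vukangyoevngetsuy.
Attach case genitive -vi → vukangyoevngetsuyvi.
Apply vowel harmony: vukangyoevngetsuyvi → vukangyoavngatsuyvu.
So the correct form is vukangyoavngatsuyvu, option (C).
(B) vukangyoevngetsuyvi is wrong: it fails to apply the sound rule(s).
(D) vukangyouyngatsavvu is wrong: it has the affixes in the wrong order.
(A) vukangyoavngatskvu is wrong: it uses dual instead of plural for number.

C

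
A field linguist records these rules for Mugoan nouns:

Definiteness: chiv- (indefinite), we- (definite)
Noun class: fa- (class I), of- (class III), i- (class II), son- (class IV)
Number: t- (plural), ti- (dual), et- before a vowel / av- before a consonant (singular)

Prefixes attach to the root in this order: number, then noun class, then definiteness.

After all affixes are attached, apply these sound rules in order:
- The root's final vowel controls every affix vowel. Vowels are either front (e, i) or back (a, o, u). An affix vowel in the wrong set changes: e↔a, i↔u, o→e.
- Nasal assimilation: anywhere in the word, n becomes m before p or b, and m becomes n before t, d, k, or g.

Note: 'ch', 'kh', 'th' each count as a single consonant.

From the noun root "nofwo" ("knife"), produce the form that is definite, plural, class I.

Attach number plural t- → tnofwo.
Attach noun class class I fa- → fatnofwo.
Attach definiteness definite we- → wefatnofwo.
Apply vowel harmony: wefatnofwo → wafatnofwo.
Nasal assimilation: no change.

wafatnofwo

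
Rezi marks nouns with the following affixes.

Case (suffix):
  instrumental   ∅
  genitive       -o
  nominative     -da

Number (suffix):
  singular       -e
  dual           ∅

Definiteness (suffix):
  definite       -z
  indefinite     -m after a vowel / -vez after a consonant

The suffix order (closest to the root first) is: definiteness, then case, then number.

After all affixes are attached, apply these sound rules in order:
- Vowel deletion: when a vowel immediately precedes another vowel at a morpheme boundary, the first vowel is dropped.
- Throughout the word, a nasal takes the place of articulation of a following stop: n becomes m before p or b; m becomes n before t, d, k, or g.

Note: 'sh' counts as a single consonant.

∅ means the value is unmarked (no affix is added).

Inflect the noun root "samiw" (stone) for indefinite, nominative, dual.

samiwvezda

Attach definiteness indefinite -vez (after consonant 'w') → samiwvez.
Attach case nominative -da → samiwvezda.
number = dual: zero marking, form stays samiwvezda.
Vowel deletion: no change.
Nasal assimilation: no change.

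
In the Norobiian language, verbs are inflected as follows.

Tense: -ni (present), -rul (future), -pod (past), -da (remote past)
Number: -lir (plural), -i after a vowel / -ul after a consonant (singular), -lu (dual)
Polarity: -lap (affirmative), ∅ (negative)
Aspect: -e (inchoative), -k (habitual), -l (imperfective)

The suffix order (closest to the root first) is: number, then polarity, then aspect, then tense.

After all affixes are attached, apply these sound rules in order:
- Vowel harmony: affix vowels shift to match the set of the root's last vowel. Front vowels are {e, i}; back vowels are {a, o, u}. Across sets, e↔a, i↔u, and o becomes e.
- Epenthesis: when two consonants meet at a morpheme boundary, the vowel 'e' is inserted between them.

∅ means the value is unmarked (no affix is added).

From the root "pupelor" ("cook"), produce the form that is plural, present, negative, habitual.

pupelorelurekenu

Attach number plural -lir → pupelorlir.
polarity = negative: zero marking, form stays pupelorlir.
Attach aspect habitual -k → pupelorlirk.
Attach tense present -ni → pupelorlirkni.
Apply vowel harmony: pupelorlirkni → pupelorlurknu.
Apply epenthesis: pupelorlurknu → pupelorelurekenu.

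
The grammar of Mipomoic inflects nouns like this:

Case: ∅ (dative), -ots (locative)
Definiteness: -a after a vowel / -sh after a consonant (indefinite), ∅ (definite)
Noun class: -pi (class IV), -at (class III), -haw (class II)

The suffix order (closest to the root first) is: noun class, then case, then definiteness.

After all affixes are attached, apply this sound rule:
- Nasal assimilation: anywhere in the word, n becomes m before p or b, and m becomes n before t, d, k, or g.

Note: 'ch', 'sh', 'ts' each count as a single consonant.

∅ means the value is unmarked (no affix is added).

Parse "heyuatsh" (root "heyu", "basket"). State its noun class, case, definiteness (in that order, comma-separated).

Segment: heyu-at-sh.
noun class: -at → class III.
case: ∅ → dative.
definiteness: -a/sh → indefinite.

class III, dative, indefinite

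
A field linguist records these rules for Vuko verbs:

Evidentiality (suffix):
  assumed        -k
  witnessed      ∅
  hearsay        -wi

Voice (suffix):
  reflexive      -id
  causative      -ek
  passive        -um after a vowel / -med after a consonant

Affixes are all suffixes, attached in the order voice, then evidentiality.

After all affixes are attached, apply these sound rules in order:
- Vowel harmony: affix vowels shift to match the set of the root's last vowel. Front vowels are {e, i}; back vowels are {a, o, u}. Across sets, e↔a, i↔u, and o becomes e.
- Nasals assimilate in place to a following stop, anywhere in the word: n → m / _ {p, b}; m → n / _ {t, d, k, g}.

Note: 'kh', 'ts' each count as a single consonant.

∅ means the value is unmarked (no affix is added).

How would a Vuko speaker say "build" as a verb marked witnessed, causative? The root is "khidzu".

Attach voice causative -ek → khidzuek.
evidentiality = witnessed: zero marking, form stays khidzuek.
Apply vowel harmony: khidzuek → khidzuak.
Nasal assimilation: no change.

khidzuak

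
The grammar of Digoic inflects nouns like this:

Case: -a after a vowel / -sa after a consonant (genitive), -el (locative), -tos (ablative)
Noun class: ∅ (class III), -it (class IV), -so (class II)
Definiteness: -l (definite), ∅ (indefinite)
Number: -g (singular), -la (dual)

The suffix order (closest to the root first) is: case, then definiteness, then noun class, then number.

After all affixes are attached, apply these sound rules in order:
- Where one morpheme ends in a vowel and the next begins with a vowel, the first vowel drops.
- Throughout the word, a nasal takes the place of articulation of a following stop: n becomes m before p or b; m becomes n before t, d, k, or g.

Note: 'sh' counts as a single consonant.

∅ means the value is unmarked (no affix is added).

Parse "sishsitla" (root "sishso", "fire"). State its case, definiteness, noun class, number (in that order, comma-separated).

Segment: sishso-a-it-la.
case: -a/sa → genitive.
definiteness: ∅ → indefinite.
noun class: -it → class IV.
number: -la → dual.

genitive, indefinite, class IV, dual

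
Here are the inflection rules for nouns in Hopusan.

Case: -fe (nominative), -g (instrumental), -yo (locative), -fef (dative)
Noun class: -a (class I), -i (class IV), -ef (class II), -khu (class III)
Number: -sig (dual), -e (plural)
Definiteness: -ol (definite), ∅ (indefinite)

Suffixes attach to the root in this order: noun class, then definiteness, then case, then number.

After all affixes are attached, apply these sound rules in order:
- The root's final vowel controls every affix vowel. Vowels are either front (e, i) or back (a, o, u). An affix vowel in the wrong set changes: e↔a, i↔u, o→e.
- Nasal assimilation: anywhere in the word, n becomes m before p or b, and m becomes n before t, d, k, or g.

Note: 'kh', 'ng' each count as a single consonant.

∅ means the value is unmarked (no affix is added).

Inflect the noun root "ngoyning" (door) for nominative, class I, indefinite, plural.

Attach noun class class I -a → ngoyninga.
definiteness = indefinite: zero marking, form stays ngoyninga.
Attach case nominative -fe → ngoyningafe.
Attach number plural -e → ngoyningafee.
Apply vowel harmony: ngoyningafee → ngoyningefee.
Nasal assimilation: no change.

ngoyningefee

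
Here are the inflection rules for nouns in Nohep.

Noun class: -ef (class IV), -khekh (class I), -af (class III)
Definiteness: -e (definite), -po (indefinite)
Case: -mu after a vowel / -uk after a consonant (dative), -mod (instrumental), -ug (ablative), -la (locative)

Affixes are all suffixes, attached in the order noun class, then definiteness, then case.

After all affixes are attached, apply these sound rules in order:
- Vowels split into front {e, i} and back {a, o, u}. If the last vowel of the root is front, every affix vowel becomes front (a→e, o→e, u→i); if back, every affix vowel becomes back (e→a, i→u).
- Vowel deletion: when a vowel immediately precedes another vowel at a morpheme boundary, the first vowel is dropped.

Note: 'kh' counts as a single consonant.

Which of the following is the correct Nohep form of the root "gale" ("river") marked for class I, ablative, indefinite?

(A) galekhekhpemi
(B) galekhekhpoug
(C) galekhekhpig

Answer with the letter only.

C

Attach noun class class I -khekh → galekhekh.
Attach definiteness indefinite -po → galekhekhpo.
Attach case ablative -ug → galekhekhpoug.
Apply vowel harmony: galekhekhpoug → galekhekhpeig.
Apply vowel deletion: galekhekhpeig → galekhekhpig.
So the correct form is galekhekhpig, option (C).
(A) galekhekhpemi is wrong: it uses dative instead of ablative for case.
(B) galekhekhpoug is wrong: it fails to apply the sound rule(s).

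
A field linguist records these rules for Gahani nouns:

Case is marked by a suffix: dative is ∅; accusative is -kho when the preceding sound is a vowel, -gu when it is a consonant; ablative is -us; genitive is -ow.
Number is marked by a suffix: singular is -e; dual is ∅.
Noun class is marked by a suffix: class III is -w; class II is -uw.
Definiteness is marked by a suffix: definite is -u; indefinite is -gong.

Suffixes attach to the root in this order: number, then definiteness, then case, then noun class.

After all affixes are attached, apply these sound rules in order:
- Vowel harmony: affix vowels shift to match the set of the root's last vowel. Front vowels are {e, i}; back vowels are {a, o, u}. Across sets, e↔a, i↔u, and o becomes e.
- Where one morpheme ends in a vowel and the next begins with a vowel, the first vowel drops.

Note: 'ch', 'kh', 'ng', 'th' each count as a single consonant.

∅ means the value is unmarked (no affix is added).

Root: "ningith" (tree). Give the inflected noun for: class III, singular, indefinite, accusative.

Attach number singular -e → ningithe.
Attach definiteness indefinite -gong → ningithegong.
Attach case accusative -gu (after consonant 'ng') → ningithegonggu.
Attach noun class class III -w → ningithegongguw.
Apply vowel harmony: ningithegongguw → ningithegenggiw.
Vowel deletion: no change.

ningithegenggiw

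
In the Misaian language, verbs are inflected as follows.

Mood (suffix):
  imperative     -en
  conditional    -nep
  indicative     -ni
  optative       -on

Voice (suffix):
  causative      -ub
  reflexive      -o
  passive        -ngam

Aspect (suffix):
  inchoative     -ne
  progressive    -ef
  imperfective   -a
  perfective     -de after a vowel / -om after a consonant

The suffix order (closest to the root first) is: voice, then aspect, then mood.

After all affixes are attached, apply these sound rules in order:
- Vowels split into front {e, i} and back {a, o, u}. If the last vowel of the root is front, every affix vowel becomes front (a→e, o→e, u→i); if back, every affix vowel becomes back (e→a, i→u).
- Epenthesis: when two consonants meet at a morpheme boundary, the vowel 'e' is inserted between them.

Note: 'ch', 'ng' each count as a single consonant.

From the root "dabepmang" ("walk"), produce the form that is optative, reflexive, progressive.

Attach voice reflexive -o → dabepmango.
Attach aspect progressive -ef → dabepmangoef.
Attach mood optative -on → dabepmangoefon.
Apply vowel harmony: dabepmangoefon → dabepmangoafon.
Epenthesis: no change.

dabepmangoafon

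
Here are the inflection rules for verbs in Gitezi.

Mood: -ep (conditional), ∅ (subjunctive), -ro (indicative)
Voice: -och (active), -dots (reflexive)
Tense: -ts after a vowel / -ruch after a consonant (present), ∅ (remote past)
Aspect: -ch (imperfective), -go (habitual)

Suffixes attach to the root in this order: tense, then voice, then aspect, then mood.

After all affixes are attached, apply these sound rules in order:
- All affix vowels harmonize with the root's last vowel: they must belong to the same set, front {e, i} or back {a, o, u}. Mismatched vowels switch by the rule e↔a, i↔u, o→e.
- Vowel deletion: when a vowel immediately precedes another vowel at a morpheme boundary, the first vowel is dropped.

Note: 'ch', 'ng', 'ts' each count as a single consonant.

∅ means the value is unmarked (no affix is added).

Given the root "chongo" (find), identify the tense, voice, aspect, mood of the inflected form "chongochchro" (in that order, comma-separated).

remote past, active, imperfective, indicative

Segment: chongo-och-ch-ro.
tense: ∅ → remote past.
voice: -och → active.
aspect: -ch → imperfective.
mood: -ro → indicative.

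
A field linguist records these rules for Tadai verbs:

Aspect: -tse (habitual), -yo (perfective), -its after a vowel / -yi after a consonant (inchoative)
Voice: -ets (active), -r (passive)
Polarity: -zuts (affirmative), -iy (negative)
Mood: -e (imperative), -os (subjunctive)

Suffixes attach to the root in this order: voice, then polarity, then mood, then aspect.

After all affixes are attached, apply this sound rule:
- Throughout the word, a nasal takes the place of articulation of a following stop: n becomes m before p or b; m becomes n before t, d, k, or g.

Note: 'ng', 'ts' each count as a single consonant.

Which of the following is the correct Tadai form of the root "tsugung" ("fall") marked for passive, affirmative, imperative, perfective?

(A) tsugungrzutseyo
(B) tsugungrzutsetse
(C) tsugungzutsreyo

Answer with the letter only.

Attach voice passive -r → tsugungr.
Attach polarity affirmative -zuts → tsugungrzuts.
Attach mood imperative -e → tsugungrzutse.
Attach aspect perfective -yo → tsugungrzutseyo.
Nasal assimilation: no change.
So the correct form is tsugungrzutseyo, option (A).
(B) tsugungrzutsetse is wrong: it uses habitual instead of perfective for aspect.
(C) tsugungzutsreyo is wrong: it has the affixes in the wrong order.

A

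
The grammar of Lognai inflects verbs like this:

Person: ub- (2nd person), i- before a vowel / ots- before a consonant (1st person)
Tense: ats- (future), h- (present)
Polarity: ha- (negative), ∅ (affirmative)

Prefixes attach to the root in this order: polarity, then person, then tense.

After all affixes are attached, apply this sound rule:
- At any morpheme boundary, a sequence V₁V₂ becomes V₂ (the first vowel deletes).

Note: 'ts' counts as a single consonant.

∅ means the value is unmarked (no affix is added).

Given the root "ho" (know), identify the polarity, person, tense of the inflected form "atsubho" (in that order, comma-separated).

affirmative, 2nd person, future

Segment: ats-ub-ho.
polarity: ∅ → affirmative.
person: ub- → 2nd person.
tense: ats- → future.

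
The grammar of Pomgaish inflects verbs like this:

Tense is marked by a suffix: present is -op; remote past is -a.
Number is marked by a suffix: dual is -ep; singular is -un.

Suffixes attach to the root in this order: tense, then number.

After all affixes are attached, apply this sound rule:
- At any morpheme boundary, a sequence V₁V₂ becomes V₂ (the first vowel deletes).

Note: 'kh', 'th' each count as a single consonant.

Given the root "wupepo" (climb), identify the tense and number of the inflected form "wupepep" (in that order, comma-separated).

Segment: wupepo-a-ep.
tense: -a → remote past.
number: -ep → dual.

remote past, dual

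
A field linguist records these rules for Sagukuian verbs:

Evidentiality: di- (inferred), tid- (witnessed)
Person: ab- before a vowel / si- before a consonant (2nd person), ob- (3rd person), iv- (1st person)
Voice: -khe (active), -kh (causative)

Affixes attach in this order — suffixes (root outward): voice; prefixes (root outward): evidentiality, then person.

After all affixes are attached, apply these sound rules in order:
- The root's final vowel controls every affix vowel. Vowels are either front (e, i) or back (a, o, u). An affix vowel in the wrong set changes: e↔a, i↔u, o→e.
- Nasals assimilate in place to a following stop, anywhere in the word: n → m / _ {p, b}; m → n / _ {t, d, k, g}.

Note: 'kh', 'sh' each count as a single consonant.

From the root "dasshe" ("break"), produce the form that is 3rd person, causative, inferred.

Attach evidentiality inferred di- → didasshe.
Attach voice causative -kh → didasshekh.
Attach person 3rd person ob- → obdidasshekh.
Apply vowel harmony: obdidasshekh → ebdidasshekh.
Nasal assimilation: no change.

ebdidasshekh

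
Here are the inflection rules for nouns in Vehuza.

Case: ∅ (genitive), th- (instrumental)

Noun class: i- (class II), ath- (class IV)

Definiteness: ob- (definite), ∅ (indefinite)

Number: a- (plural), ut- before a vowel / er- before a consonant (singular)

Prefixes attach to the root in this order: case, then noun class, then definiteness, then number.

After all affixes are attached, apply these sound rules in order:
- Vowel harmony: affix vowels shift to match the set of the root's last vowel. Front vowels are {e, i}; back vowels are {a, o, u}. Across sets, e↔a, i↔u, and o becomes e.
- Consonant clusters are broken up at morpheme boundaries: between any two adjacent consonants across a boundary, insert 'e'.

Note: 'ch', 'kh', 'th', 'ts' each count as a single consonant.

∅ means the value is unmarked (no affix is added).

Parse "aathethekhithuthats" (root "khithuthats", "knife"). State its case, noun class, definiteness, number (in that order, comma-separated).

instrumental, class IV, indefinite, plural

Segment: a-ath-th-khithuthats.
case: th- → instrumental.
noun class: ath- → class IV.
definiteness: ∅ → indefinite.
number: a- → plural.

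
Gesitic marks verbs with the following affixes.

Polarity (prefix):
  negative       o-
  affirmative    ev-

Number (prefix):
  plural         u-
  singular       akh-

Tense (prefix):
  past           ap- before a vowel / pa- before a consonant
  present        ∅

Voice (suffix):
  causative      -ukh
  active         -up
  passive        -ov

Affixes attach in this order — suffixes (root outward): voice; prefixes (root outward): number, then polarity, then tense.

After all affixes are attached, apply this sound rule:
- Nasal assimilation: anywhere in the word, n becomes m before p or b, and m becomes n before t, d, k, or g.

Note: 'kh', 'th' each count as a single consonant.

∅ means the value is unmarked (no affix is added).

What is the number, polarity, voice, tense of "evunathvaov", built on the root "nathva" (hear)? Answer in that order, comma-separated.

Segment: ev-u-nathva-ov.
number: u- → plural.
polarity: ev- → affirmative.
voice: -ov → passive.
tense: ∅ → present.

plural, affirmative, passive, present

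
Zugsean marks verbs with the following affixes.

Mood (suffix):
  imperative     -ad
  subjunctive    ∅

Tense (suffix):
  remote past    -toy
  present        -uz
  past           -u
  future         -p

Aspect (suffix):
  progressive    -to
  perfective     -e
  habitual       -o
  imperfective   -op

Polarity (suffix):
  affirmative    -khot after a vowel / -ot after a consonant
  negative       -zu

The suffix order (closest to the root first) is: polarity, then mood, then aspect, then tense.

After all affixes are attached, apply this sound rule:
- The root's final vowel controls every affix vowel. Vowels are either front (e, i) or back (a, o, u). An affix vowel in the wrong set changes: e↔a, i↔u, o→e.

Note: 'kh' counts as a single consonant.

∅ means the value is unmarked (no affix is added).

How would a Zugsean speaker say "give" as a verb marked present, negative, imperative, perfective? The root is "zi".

ziziedeiz

Attach polarity negative -zu → zizu.
Attach mood imperative -ad → zizuad.
Attach aspect perfective -e → zizuade.
Attach tense present -uz → zizuadeuz.
Apply vowel harmony: zizuadeuz → ziziedeiz.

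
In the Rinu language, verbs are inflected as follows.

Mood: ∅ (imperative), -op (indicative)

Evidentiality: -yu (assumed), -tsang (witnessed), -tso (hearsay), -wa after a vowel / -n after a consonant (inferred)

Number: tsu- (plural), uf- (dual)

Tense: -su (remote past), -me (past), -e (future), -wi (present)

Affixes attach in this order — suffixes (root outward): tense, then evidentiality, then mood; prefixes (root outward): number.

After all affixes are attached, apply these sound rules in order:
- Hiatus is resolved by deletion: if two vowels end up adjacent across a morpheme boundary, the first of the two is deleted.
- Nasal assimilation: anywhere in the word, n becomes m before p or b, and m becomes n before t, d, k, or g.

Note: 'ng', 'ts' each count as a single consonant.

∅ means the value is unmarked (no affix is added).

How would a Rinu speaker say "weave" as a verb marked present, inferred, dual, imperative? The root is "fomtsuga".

Attach number dual uf- → uffomtsuga.
Attach tense present -wi → uffomtsugawi.
Attach evidentiality inferred -wa (after vowel 'i') → uffomtsugawiwa.
mood = imperative: zero marking, form stays uffomtsugawiwa.
Vowel deletion: no change.
Nasal assimilation: no change.

uffomtsugawiwa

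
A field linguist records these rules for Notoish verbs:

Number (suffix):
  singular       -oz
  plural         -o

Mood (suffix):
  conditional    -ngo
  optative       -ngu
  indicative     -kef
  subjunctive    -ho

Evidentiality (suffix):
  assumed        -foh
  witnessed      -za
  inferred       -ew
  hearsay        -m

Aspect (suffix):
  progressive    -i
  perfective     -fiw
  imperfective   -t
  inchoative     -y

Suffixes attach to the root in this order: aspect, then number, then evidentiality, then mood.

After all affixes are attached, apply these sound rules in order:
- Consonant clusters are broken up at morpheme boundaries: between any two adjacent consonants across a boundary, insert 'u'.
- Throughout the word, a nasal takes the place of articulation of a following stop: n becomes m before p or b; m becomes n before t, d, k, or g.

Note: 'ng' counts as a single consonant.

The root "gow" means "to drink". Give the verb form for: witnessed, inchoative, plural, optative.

gowuyozangu

Attach aspect inchoative -y → gowy.
Attach number plural -o → gowyo.
Attach evidentiality witnessed -za → gowyoza.
Attach mood optative -ngu → gowyozangu.
Apply epenthesis: gowyozangu → gowuyozangu.
Nasal assimilation: no change.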